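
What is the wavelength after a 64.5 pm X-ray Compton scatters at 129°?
68.4532 pm

Using the Compton scattering formula:
λ' = λ + Δλ = λ + λ_C(1 - cos θ)

Given:
- Initial wavelength λ = 64.5 pm
- Scattering angle θ = 129°
- Compton wavelength λ_C ≈ 2.4263 pm

Calculate the shift:
Δλ = 2.4263 × (1 - cos(129°))
Δλ = 2.4263 × 1.6293
Δλ = 3.9532 pm

Final wavelength:
λ' = 64.5 + 3.9532 = 68.4532 pm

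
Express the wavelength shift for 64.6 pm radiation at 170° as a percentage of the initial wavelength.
7.4547%

Calculate the Compton shift:
Δλ = λ_C(1 - cos(170°))
Δλ = 2.4263 × (1 - cos(170°))
Δλ = 2.4263 × 1.9848
Δλ = 4.8158 pm

Percentage change:
(Δλ/λ₀) × 100 = (4.8158/64.6) × 100
= 7.4547%

(Intermediate values are shown rounded; full precision is carried through to the final answer.)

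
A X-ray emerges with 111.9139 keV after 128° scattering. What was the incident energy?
173.2001 keV

Convert final energy to wavelength (hc ≈ 1239.842 keV·pm):
λ' = hc/E' = 1239.842 / 111.9139 = 11.0785 pm

Calculate the Compton shift:
Δλ = λ_C(1 - cos(128°))
Δλ = 2.4263 × (1 - cos(128°))
Δλ = 3.9201 pm

Initial wavelength:
λ = λ' - Δλ = 11.0785 - 3.9201 = 7.1584 pm

Initial energy:
E = hc/λ = 1239.842 / 7.1584 = 173.2001 keV

(Intermediate values are shown rounded; full precision is carried through to the final answer.)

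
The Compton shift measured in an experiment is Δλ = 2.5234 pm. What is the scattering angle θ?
92.29°

From the Compton formula Δλ = λ_C(1 - cos θ), we can solve for θ:

cos θ = 1 - Δλ/λ_C

Given:
- Δλ = 2.5234 pm
- λ_C = h/(m_e·c) ≈ 2.42631024 pm

cos θ = 1 - 2.5234/2.42631024
cos θ = 1 - 1.040015
cos θ = -0.040015

θ = arccos(-0.040015)
θ = 92.29°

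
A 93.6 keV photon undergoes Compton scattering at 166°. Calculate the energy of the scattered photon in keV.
68.7780 keV

First convert energy to wavelength:
λ = hc/E, with hc ≈ 1239.842 keV·pm (i.e. 1239.842 eV·nm)

For E = 93.6 keV = 93600 eV:
λ = 1239.842 keV·pm / 93.6 keV
λ = 13.2462 pm

Calculate the Compton shift:
Δλ = λ_C(1 - cos(166°)) = 2.4263 × 1.9703
Δλ = 4.7805 pm

Final wavelength:
λ' = 13.2462 + 4.7805 = 18.0267 pm

Final energy:
E' = hc/λ' = 1239.842 / 18.0267 = 68.7780 keV

(Intermediate values are shown rounded; full precision is carried through to the final answer.)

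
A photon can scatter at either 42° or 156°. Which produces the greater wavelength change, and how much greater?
156° produces the larger shift by a factor of 7.450

Calculate both shifts using Δλ = λ_C(1 - cos θ):

For θ₁ = 42°:
Δλ₁ = 2.4263 × (1 - cos(42°))
Δλ₁ = 2.4263 × 0.2569
Δλ₁ = 0.6232 pm

For θ₂ = 156°:
Δλ₂ = 2.4263 × (1 - cos(156°))
Δλ₂ = 2.4263 × 1.9135
Δλ₂ = 4.6429 pm

The 156° angle produces the larger shift.
Ratio: 4.6429/0.6232 = 7.450

(Intermediate values are shown rounded; full precision is carried through to the final answer.)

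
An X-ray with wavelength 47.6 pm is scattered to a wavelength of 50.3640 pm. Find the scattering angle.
98.00°

First find the wavelength shift:
Δλ = λ' - λ = 50.3640 - 47.6 = 2.7640 pm

Using Δλ = λ_C(1 - cos θ), with λ_C = h/(m_e·c) ≈ 2.42631024 pm:
cos θ = 1 - Δλ/λ_C
cos θ = 1 - 2.7640/2.42631024
cos θ = -0.139178

θ = arccos(-0.139178)
θ = 98.00°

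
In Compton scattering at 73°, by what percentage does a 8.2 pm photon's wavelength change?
20.9381%

Calculate the Compton shift:
Δλ = λ_C(1 - cos(73°))
Δλ = 2.4263 × (1 - cos(73°))
Δλ = 2.4263 × 0.7076
Δλ = 1.7169 pm

Percentage change:
(Δλ/λ₀) × 100 = (1.7169/8.2) × 100
= 20.9381%

(Intermediate values are shown rounded; full precision is carried through to the final answer.)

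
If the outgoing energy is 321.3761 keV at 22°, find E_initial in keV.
336.8000 keV

Convert final energy to wavelength (hc ≈ 1239.842 keV·pm):
λ' = hc/E' = 1239.842 / 321.3761 = 3.8579 pm

Calculate the Compton shift:
Δλ = λ_C(1 - cos(22°))
Δλ = 2.4263 × (1 - cos(22°))
Δλ = 0.1767 pm

Initial wavelength:
λ = λ' - Δλ = 3.8579 - 0.1767 = 3.6812 pm

Initial energy:
E = hc/λ = 1239.842 / 3.6812 = 336.8000 keV

(Intermediate values are shown rounded; full precision is carried through to the final answer.)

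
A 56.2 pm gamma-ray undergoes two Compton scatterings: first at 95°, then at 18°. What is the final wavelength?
58.9565 pm

Apply Compton shift twice:

First scattering at θ₁ = 95°:
Δλ₁ = λ_C(1 - cos(95°))
Δλ₁ = 2.4263 × 1.0872
Δλ₁ = 2.6378 pm

After first scattering:
λ₁ = 56.2 + 2.6378 = 58.8378 pm

Second scattering at θ₂ = 18°:
Δλ₂ = λ_C(1 - cos(18°))
Δλ₂ = 2.4263 × 0.0489
Δλ₂ = 0.1188 pm

Final wavelength:
λ₂ = 58.8378 + 0.1188 = 58.9565 pm

Total shift: Δλ_total = 2.6378 + 0.1188 = 2.7565 pm

(Intermediate values are shown rounded; full precision is carried through to the final answer.)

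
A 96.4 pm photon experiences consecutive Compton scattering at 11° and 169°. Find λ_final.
101.2526 pm

Apply Compton shift twice:

First scattering at θ₁ = 11°:
Δλ₁ = λ_C(1 - cos(11°))
Δλ₁ = 2.4263 × 0.0184
Δλ₁ = 0.0446 pm

After first scattering:
λ₁ = 96.4 + 0.0446 = 96.4446 pm

Second scattering at θ₂ = 169°:
Δλ₂ = λ_C(1 - cos(169°))
Δλ₂ = 2.4263 × 1.9816
Δλ₂ = 4.8080 pm

Final wavelength:
λ₂ = 96.4446 + 4.8080 = 101.2526 pm

Total shift: Δλ_total = 0.0446 + 4.8080 = 4.8526 pm

(Intermediate values are shown rounded; full precision is carried through to the final answer.)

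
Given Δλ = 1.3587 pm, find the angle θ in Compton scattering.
63.90°

From the Compton formula Δλ = λ_C(1 - cos θ), we can solve for θ:

cos θ = 1 - Δλ/λ_C

Given:
- Δλ = 1.3587 pm
- λ_C = h/(m_e·c) ≈ 2.42631024 pm

cos θ = 1 - 1.3587/2.42631024
cos θ = 1 - 0.559986
cos θ = 0.440014

θ = arccos(0.440014)
θ = 63.90°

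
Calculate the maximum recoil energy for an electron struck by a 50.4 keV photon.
8.3039 keV

Maximum energy transfer occurs at θ = 180° (backscattering).

Initial photon: E₀ = 50.4 keV → λ₀ = 24.6000 pm

Maximum Compton shift (at 180°):
Δλ_max = 2λ_C = 2 × 2.4263 = 4.8526 pm

Final wavelength:
λ' = 24.6000 + 4.8526 = 29.4527 pm

Minimum photon energy (maximum energy to electron):
E'_min = hc/λ' = 42.0961 keV

Maximum electron kinetic energy:
K_max = E₀ - E'_min = 50.4000 - 42.0961 = 8.3039 keV

(Intermediate values are shown rounded; full precision is carried through to the final answer.)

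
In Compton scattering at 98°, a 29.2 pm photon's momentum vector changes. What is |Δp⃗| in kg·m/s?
3.2796e-23 kg·m/s

Photon momentum magnitude is p = h/λ.

Initial momentum:
p₀ = h/λ = 6.6261e-34/2.9200e-11 = 2.2692e-23 kg·m/s

After scattering:
λ' = λ + Δλ = 29.2 + 2.7640 = 31.9640 pm
p' = h/λ' = 6.6261e-34/3.1964e-11 = 2.0730e-23 kg·m/s

Momentum is a vector; the scattered photon's direction makes angle θ = 98° with the incident direction. The magnitude of the vector change Δp⃗ = p⃗₀ − p⃗' is found from the law of cosines:
|Δp⃗|² = p₀² + p'² − 2p₀p'cos θ
|Δp⃗|² = (2.2692e-23)² + (2.0730e-23)² − 2·2.2692e-23·2.0730e-23·cos(98°)
|Δp⃗| = 3.2796e-23 kg·m/s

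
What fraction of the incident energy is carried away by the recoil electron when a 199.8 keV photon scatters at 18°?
0.0188 (or 1.88%)

Calculate initial and final photon energies:

Initial: E₀ = 199.8 keV → λ₀ = 6.2054 pm
Compton shift: Δλ = 0.1188 pm
Final wavelength: λ' = 6.3242 pm
Final energy: E' = 196.0483 keV

Fractional energy loss:
(E₀ - E')/E₀ = (199.8000 - 196.0483)/199.8000
= 3.7517/199.8000
= 0.0188
= 1.88%

(Intermediate values are shown rounded; full precision is carried through to the final answer.)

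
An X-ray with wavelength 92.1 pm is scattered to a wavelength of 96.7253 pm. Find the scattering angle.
155.00°

First find the wavelength shift:
Δλ = λ' - λ = 96.7253 - 92.1 = 4.6253 pm

Using Δλ = λ_C(1 - cos θ), with λ_C = h/(m_e·c) ≈ 2.42631024 pm:
cos θ = 1 - Δλ/λ_C
cos θ = 1 - 4.6253/2.42631024
cos θ = -0.906310

θ = arccos(-0.906310)
θ = 155.00°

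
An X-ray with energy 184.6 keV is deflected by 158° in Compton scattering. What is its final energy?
108.8314 keV

First convert energy to wavelength:
λ = hc/E, with hc ≈ 1239.842 keV·pm (i.e. 1239.842 eV·nm)

For E = 184.6 keV = 184600 eV:
λ = 1239.842 keV·pm / 184.6 keV
λ = 6.7164 pm

Calculate the Compton shift:
Δλ = λ_C(1 - cos(158°)) = 2.4263 × 1.9272
Δλ = 4.6759 pm

Final wavelength:
λ' = 6.7164 + 4.6759 = 11.3923 pm

Final energy:
E' = hc/λ' = 1239.842 / 11.3923 = 108.8314 keV

(Intermediate values are shown rounded; full precision is carried through to the final answer.)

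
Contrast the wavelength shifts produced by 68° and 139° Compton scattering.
139° produces the larger shift by a factor of 2.806

Calculate both shifts using Δλ = λ_C(1 - cos θ):

For θ₁ = 68°:
Δλ₁ = 2.4263 × (1 - cos(68°))
Δλ₁ = 2.4263 × 0.6254
Δλ₁ = 1.5174 pm

For θ₂ = 139°:
Δλ₂ = 2.4263 × (1 - cos(139°))
Δλ₂ = 2.4263 × 1.7547
Δλ₂ = 4.2575 pm

The 139° angle produces the larger shift.
Ratio: 4.2575/1.5174 = 2.806

(Intermediate values are shown rounded; full precision is carried through to the final answer.)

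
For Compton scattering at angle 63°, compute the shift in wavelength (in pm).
1.3248 pm

Using the Compton scattering formula:
Δλ = λ_C(1 - cos θ)

where λ_C = h/(m_e·c) ≈ 2.4263 pm is the Compton wavelength of an electron.

For θ = 63°:
cos(63°) = 0.4540
1 - cos(63°) = 0.5460

Δλ = 2.4263 × 0.5460
Δλ = 1.3248 pm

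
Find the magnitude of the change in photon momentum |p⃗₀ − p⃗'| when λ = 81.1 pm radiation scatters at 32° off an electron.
4.4940e-24 kg·m/s

Photon momentum magnitude is p = h/λ.

Initial momentum:
p₀ = h/λ = 6.6261e-34/8.1100e-11 = 8.1702e-24 kg·m/s

After scattering:
λ' = λ + Δλ = 81.1 + 0.3687 = 81.4687 pm
p' = h/λ' = 6.6261e-34/8.1469e-11 = 8.1333e-24 kg·m/s

Momentum is a vector; the scattered photon's direction makes angle θ = 32° with the incident direction. The magnitude of the vector change Δp⃗ = p⃗₀ − p⃗' is found from the law of cosines:
|Δp⃗|² = p₀² + p'² − 2p₀p'cos θ
|Δp⃗|² = (8.1702e-24)² + (8.1333e-24)² − 2·8.1702e-24·8.1333e-24·cos(32°)
|Δp⃗| = 4.4940e-24 kg·m/s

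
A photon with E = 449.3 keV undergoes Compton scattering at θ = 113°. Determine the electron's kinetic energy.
247.1686 keV

By energy conservation: K_e = E_initial - E_final

First find the scattered photon energy:
Initial wavelength: λ = hc/E = 2.7595 pm
Compton shift: Δλ = λ_C(1 - cos(113°)) = 3.3743 pm
Final wavelength: λ' = 2.7595 + 3.3743 = 6.1338 pm
Final photon energy: E' = hc/λ' = 202.1314 keV

Electron kinetic energy:
K_e = E - E' = 449.3000 - 202.1314 = 247.1686 keV

(Intermediate values are shown rounded; full precision is carried through to the final answer.)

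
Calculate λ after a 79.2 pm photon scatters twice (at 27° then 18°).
79.5832 pm

Apply Compton shift twice:

First scattering at θ₁ = 27°:
Δλ₁ = λ_C(1 - cos(27°))
Δλ₁ = 2.4263 × 0.1090
Δλ₁ = 0.2645 pm

After first scattering:
λ₁ = 79.2 + 0.2645 = 79.4645 pm

Second scattering at θ₂ = 18°:
Δλ₂ = λ_C(1 - cos(18°))
Δλ₂ = 2.4263 × 0.0489
Δλ₂ = 0.1188 pm

Final wavelength:
λ₂ = 79.4645 + 0.1188 = 79.5832 pm

Total shift: Δλ_total = 0.2645 + 0.1188 = 0.3832 pm

(Intermediate values are shown rounded; full precision is carried through to the final answer.)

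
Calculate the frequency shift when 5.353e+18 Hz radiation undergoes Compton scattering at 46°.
6.989e+16 Hz (decrease)

Convert frequency to wavelength (c = 299792458 m/s):
λ₀ = c/f₀ = 299792458/5.353e+18 = 5.6004569e-11 m = 56.0046 pm

Calculate Compton shift:
Δλ = λ_C(1 - cos(46°)) = 0.7409 pm

Final wavelength:
λ' = λ₀ + Δλ = 56.0046 + 0.7409 = 56.7454 pm

Final frequency:
f' = c/λ' = 299792458/5.6745423e-11 = 5.2831126e+18 Hz

Frequency shift (decrease):
Δf = f₀ - f' = 5.353e+18 - 5.2831126e+18 = 6.989e+16 Hz

(Intermediate values are shown rounded; full precision is carried through to the final answer.)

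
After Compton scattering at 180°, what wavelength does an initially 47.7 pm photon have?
52.5526 pm

Using the Compton formula: λ' = λ + λ_C(1 − cos θ)

For θ = 180°, cos θ = -1 (exact) = -1.0000, so:
1 − cos 180° = 1 − (-1) = 2.0000

Δλ = λ_C × 2.0000 = 2.4263 × 2.0000 = 4.8526 pm

λ' = 47.7 + 4.8526 = 52.5526 pm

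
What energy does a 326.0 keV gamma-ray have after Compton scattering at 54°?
258.1199 keV

First convert energy to wavelength:
λ = hc/E, with hc ≈ 1239.842 keV·pm (i.e. 1239.842 eV·nm)

For E = 326.0 keV = 326000 eV:
λ = 1239.842 keV·pm / 326.0 keV
λ = 3.8032 pm

Calculate the Compton shift:
Δλ = λ_C(1 - cos(54°)) = 2.4263 × 0.4122
Δλ = 1.0002 pm

Final wavelength:
λ' = 3.8032 + 1.0002 = 4.8034 pm

Final energy:
E' = hc/λ' = 1239.842 / 4.8034 = 258.1199 keV

(Intermediate values are shown rounded; full precision is carried through to the final answer.)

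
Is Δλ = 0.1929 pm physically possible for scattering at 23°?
Yes, consistent

Calculate the expected shift for θ = 23°:

Δλ_expected = λ_C(1 - cos(23°))
Δλ_expected = 2.4263 × (1 - cos(23°))
Δλ_expected = 2.4263 × 0.0795
Δλ_expected = 0.1929 pm

Given shift: 0.1929 pm
Expected shift: 0.1929 pm
Difference: 0.0000 pm

The values match. This is consistent with Compton scattering at the stated angle.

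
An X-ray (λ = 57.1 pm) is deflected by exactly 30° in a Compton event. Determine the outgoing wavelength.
57.4251 pm

Using the Compton formula: λ' = λ + λ_C(1 − cos θ)

For θ = 30°, cos θ = √3/2 (exact) ≈ 0.8660, so:
1 − cos 30° = 1 − (√3/2) ≈ 0.1340

Δλ = λ_C × 0.1340 = 2.4263 × 0.1340 = 0.3251 pm

λ' = 57.1 + 0.3251 = 57.4251 pm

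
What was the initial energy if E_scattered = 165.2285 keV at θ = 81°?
227.2000 keV

Convert final energy to wavelength (hc ≈ 1239.842 keV·pm):
λ' = hc/E' = 1239.842 / 165.2285 = 7.5038 pm

Calculate the Compton shift:
Δλ = λ_C(1 - cos(81°))
Δλ = 2.4263 × (1 - cos(81°))
Δλ = 2.0468 pm

Initial wavelength:
λ = λ' - Δλ = 7.5038 - 2.0468 = 5.4571 pm

Initial energy:
E = hc/λ = 1239.842 / 5.4571 = 227.2000 keV

(Intermediate values are shown rounded; full precision is carried through to the final answer.)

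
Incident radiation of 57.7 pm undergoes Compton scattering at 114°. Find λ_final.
61.1132 pm

Using the Compton scattering formula:
λ' = λ + Δλ = λ + λ_C(1 - cos θ)

Given:
- Initial wavelength λ = 57.7 pm
- Scattering angle θ = 114°
- Compton wavelength λ_C ≈ 2.4263 pm

Calculate the shift:
Δλ = 2.4263 × (1 - cos(114°))
Δλ = 2.4263 × 1.4067
Δλ = 3.4132 pm

Final wavelength:
λ' = 57.7 + 3.4132 = 61.1132 pm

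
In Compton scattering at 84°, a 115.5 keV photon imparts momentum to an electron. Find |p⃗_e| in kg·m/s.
7.6047e-23 kg·m/s

The electron is initially at rest, so by conservation of momentum:
p⃗_e = p⃗₀ − p⃗'  (incident photon momentum minus scattered photon momentum)

Photon momentum magnitudes (p = h/λ = E/c):
λ₀ = hc/E₀ = 10.7346 pm → p₀ = h/λ₀ = 6.1727e-23 kg·m/s
Δλ = λ_C(1 − cos 84°) = 2.1727 pm
λ' = 12.9073 pm → p' = h/λ' = 5.1336e-23 kg·m/s

The scattered photon makes angle θ = 84° with the incident direction, so by the law of cosines:
|p⃗_e|² = p₀² + p'² − 2p₀p'cos θ
|p⃗_e|² = (6.1727e-23)² + (5.1336e-23)² − 2·6.1727e-23·5.1336e-23·cos(84°)
|p⃗_e| = 7.6047e-23 kg·m/s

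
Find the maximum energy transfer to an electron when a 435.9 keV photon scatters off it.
274.8177 keV

Maximum energy transfer occurs at θ = 180° (backscattering).

Initial photon: E₀ = 435.9 keV → λ₀ = 2.8443 pm

Maximum Compton shift (at 180°):
Δλ_max = 2λ_C = 2 × 2.4263 = 4.8526 pm

Final wavelength:
λ' = 2.8443 + 4.8526 = 7.6969 pm

Minimum photon energy (maximum energy to electron):
E'_min = hc/λ' = 161.0823 keV

Maximum electron kinetic energy:
K_max = E₀ - E'_min = 435.9000 - 161.0823 = 274.8177 keV

(Intermediate values are shown rounded; full precision is carried through to the final answer.)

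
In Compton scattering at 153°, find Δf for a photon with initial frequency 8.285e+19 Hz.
4.632e+19 Hz (decrease)

Convert frequency to wavelength (c = 299792458 m/s):
λ₀ = c/f₀ = 299792458/8.285e+19 = 3.6184968e-12 m = 3.6185 pm

Calculate Compton shift:
Δλ = λ_C(1 - cos(153°)) = 4.5882 pm

Final wavelength:
λ' = λ₀ + Δλ = 3.6185 + 4.5882 = 8.2067 pm

Final frequency:
f' = c/λ' = 299792458/8.2066653e-12 = 3.6530363e+19 Hz

Frequency shift (decrease):
Δf = f₀ - f' = 8.285e+19 - 3.6530363e+19 = 4.632e+19 Hz

(Intermediate values are shown rounded; full precision is carried through to the final answer.)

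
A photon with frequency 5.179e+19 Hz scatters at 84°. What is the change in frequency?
1.413e+19 Hz (decrease)

Convert frequency to wavelength (c = 299792458 m/s):
λ₀ = c/f₀ = 299792458/5.179e+19 = 5.7886167e-12 m = 5.7886 pm

Calculate Compton shift:
Δλ = λ_C(1 - cos(84°)) = 2.1727 pm

Final wavelength:
λ' = λ₀ + Δλ = 5.7886 + 2.1727 = 7.9613 pm

Final frequency:
f' = c/λ' = 299792458/7.9613084e-12 = 3.7656179e+19 Hz

Frequency shift (decrease):
Δf = f₀ - f' = 5.179e+19 - 3.7656179e+19 = 1.413e+19 Hz

(Intermediate values are shown rounded; full precision is carried through to the final answer.)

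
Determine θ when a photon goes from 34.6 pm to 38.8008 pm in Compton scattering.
137.00°

First find the wavelength shift:
Δλ = λ' - λ = 38.8008 - 34.6 = 4.2008 pm

Using Δλ = λ_C(1 - cos θ), with λ_C = h/(m_e·c) ≈ 2.42631024 pm:
cos θ = 1 - Δλ/λ_C
cos θ = 1 - 4.2008/2.42631024
cos θ = -0.731353

θ = arccos(-0.731353)
θ = 137.00°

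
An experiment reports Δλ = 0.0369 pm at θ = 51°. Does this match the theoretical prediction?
No, inconsistent

Calculate the expected shift for θ = 51°:

Δλ_expected = λ_C(1 - cos(51°))
Δλ_expected = 2.4263 × (1 - cos(51°))
Δλ_expected = 2.4263 × 0.3707
Δλ_expected = 0.8994 pm

Given shift: 0.0369 pm
Expected shift: 0.8994 pm
Difference: 0.8625 pm

The values do not match. The given shift corresponds to θ ≈ 10.0°, not 51°.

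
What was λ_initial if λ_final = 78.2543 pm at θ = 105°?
75.2000 pm

From λ' = λ + Δλ, we have λ = λ' - Δλ

First calculate the Compton shift:
Δλ = λ_C(1 - cos θ)
Δλ = 2.4263 × (1 - cos(105°))
Δλ = 2.4263 × 1.2588
Δλ = 3.0543 pm

Initial wavelength:
λ = λ' - Δλ
λ = 78.2543 - 3.0543
λ = 75.2000 pm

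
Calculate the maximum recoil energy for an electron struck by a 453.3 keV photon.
289.8999 keV

Maximum energy transfer occurs at θ = 180° (backscattering).

Initial photon: E₀ = 453.3 keV → λ₀ = 2.7351 pm

Maximum Compton shift (at 180°):
Δλ_max = 2λ_C = 2 × 2.4263 = 4.8526 pm

Final wavelength:
λ' = 2.7351 + 4.8526 = 7.5878 pm

Minimum photon energy (maximum energy to electron):
E'_min = hc/λ' = 163.4001 keV

Maximum electron kinetic energy:
K_max = E₀ - E'_min = 453.3000 - 163.4001 = 289.8999 keV

(Intermediate values are shown rounded; full precision is carried through to the final answer.)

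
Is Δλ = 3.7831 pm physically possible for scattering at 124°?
Yes, consistent

Calculate the expected shift for θ = 124°:

Δλ_expected = λ_C(1 - cos(124°))
Δλ_expected = 2.4263 × (1 - cos(124°))
Δλ_expected = 2.4263 × 1.5592
Δλ_expected = 3.7831 pm

Given shift: 3.7831 pm
Expected shift: 3.7831 pm
Difference: 0.0000 pm

The values match. This is consistent with Compton scattering at the stated angle.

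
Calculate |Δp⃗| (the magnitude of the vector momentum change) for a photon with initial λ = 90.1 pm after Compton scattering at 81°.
9.4470e-24 kg·m/s

Photon momentum magnitude is p = h/λ.

Initial momentum:
p₀ = h/λ = 6.6261e-34/9.0100e-11 = 7.3541e-24 kg·m/s

After scattering:
λ' = λ + Δλ = 90.1 + 2.0468 = 92.1468 pm
p' = h/λ' = 6.6261e-34/9.2147e-11 = 7.1908e-24 kg·m/s

Momentum is a vector; the scattered photon's direction makes angle θ = 81° with the incident direction. The magnitude of the vector change Δp⃗ = p⃗₀ − p⃗' is found from the law of cosines:
|Δp⃗|² = p₀² + p'² − 2p₀p'cos θ
|Δp⃗|² = (7.3541e-24)² + (7.1908e-24)² − 2·7.3541e-24·7.1908e-24·cos(81°)
|Δp⃗| = 9.4470e-24 kg·m/s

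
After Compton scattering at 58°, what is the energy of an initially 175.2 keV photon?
150.8822 keV

First convert energy to wavelength:
λ = hc/E, with hc ≈ 1239.842 keV·pm (i.e. 1239.842 eV·nm)

For E = 175.2 keV = 175200 eV:
λ = 1239.842 keV·pm / 175.2 keV
λ = 7.0767 pm

Calculate the Compton shift:
Δλ = λ_C(1 - cos(58°)) = 2.4263 × 0.4701
Δλ = 1.1406 pm

Final wavelength:
λ' = 7.0767 + 1.1406 = 8.2173 pm

Final energy:
E' = hc/λ' = 1239.842 / 8.2173 = 150.8822 keV

(Intermediate values are shown rounded; full precision is carried through to the final answer.)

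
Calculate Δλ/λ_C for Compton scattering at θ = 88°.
0.9651 λ_C

The Compton shift formula is:
Δλ = λ_C(1 - cos θ)

Dividing both sides by λ_C:
Δλ/λ_C = 1 - cos θ

For θ = 88°:
Δλ/λ_C = 1 - cos(88°)
Δλ/λ_C = 1 - 0.0349
Δλ/λ_C = 0.9651

This means the shift is 0.9651 × λ_C = 2.3416 pm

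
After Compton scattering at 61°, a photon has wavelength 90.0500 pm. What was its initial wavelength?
88.8000 pm

From λ' = λ + Δλ, we have λ = λ' - Δλ

First calculate the Compton shift:
Δλ = λ_C(1 - cos θ)
Δλ = 2.4263 × (1 - cos(61°))
Δλ = 2.4263 × 0.5152
Δλ = 1.2500 pm

Initial wavelength:
λ = λ' - Δλ
λ = 90.0500 - 1.2500
λ = 88.8000 pm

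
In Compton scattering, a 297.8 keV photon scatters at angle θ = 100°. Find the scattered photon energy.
176.8431 keV

First convert energy to wavelength:
λ = hc/E, with hc ≈ 1239.842 keV·pm (i.e. 1239.842 eV·nm)

For E = 297.8 keV = 297800 eV:
λ = 1239.842 keV·pm / 297.8 keV
λ = 4.1633 pm

Calculate the Compton shift:
Δλ = λ_C(1 - cos(100°)) = 2.4263 × 1.1736
Δλ = 2.8476 pm

Final wavelength:
λ' = 4.1633 + 2.8476 = 7.0110 pm

Final energy:
E' = hc/λ' = 1239.842 / 7.0110 = 176.8431 keV

(Intermediate values are shown rounded; full precision is carried through to the final answer.)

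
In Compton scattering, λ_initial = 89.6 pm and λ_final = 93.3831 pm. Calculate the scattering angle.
124.00°

First find the wavelength shift:
Δλ = λ' - λ = 93.3831 - 89.6 = 3.7831 pm

Using Δλ = λ_C(1 - cos θ), with λ_C = h/(m_e·c) ≈ 2.42631024 pm:
cos θ = 1 - Δλ/λ_C
cos θ = 1 - 3.7831/2.42631024
cos θ = -0.559199

θ = arccos(-0.559199)
θ = 124.00°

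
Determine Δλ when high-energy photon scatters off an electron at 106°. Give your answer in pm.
3.0951 pm

Using the Compton scattering formula:
Δλ = λ_C(1 - cos θ)

where λ_C = h/(m_e·c) ≈ 2.4263 pm is the Compton wavelength of an electron.

For θ = 106°:
cos(106°) = -0.2756
1 - cos(106°) = 1.2756

Δλ = 2.4263 × 1.2756
Δλ = 3.0951 pm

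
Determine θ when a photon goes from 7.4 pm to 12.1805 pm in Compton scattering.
166.00°

First find the wavelength shift:
Δλ = λ' - λ = 12.1805 - 7.4 = 4.7805 pm

Using Δλ = λ_C(1 - cos θ), with λ_C = h/(m_e·c) ≈ 2.42631024 pm:
cos θ = 1 - Δλ/λ_C
cos θ = 1 - 4.7805/2.42631024
cos θ = -0.970276

θ = arccos(-0.970276)
θ = 166.00°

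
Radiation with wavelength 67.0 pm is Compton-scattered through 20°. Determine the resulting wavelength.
67.1463 pm

Using the Compton scattering formula:
λ' = λ + Δλ = λ + λ_C(1 - cos θ)

Given:
- Initial wavelength λ = 67.0 pm
- Scattering angle θ = 20°
- Compton wavelength λ_C ≈ 2.4263 pm

Calculate the shift:
Δλ = 2.4263 × (1 - cos(20°))
Δλ = 2.4263 × 0.0603
Δλ = 0.1463 pm

Final wavelength:
λ' = 67.0 + 0.1463 = 67.1463 pm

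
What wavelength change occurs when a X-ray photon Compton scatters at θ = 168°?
4.7996 pm

Using the Compton scattering formula:
Δλ = λ_C(1 - cos θ)

where λ_C = h/(m_e·c) ≈ 2.4263 pm is the Compton wavelength of an electron.

For θ = 168°:
cos(168°) = -0.9781
1 - cos(168°) = 1.9781

Δλ = 2.4263 × 1.9781
Δλ = 4.7996 pm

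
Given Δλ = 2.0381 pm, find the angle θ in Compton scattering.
80.79°

From the Compton formula Δλ = λ_C(1 - cos θ), we can solve for θ:

cos θ = 1 - Δλ/λ_C

Given:
- Δλ = 2.0381 pm
- λ_C = h/(m_e·c) ≈ 2.42631024 pm

cos θ = 1 - 2.0381/2.42631024
cos θ = 1 - 0.840000
cos θ = 0.160000

θ = arccos(0.160000)
θ = 80.79°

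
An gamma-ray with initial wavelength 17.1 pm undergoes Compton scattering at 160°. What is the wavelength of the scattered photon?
21.8063 pm

Using the Compton scattering formula:
λ' = λ + Δλ = λ + λ_C(1 - cos θ)

Given:
- Initial wavelength λ = 17.1 pm
- Scattering angle θ = 160°
- Compton wavelength λ_C ≈ 2.4263 pm

Calculate the shift:
Δλ = 2.4263 × (1 - cos(160°))
Δλ = 2.4263 × 1.9397
Δλ = 4.7063 pm

Final wavelength:
λ' = 17.1 + 4.7063 = 21.8063 pm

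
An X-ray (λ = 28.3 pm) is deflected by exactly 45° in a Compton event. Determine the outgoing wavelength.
29.0106 pm

Using the Compton formula: λ' = λ + λ_C(1 − cos θ)

For θ = 45°, cos θ = √2/2 (exact) ≈ 0.7071, so:
1 − cos 45° = 1 − (√2/2) ≈ 0.2929

Δλ = λ_C × 0.2929 = 2.4263 × 0.2929 = 0.7106 pm

λ' = 28.3 + 0.7106 = 29.0106 pm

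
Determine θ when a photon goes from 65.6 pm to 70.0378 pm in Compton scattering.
146.00°

First find the wavelength shift:
Δλ = λ' - λ = 70.0378 - 65.6 = 4.4378 pm

Using Δλ = λ_C(1 - cos θ), with λ_C = h/(m_e·c) ≈ 2.42631024 pm:
cos θ = 1 - Δλ/λ_C
cos θ = 1 - 4.4378/2.42631024
cos θ = -0.829032

θ = arccos(-0.829032)
θ = 146.00°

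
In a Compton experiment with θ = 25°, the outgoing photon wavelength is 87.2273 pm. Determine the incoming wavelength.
87.0000 pm

From λ' = λ + Δλ, we have λ = λ' - Δλ

First calculate the Compton shift:
Δλ = λ_C(1 - cos θ)
Δλ = 2.4263 × (1 - cos(25°))
Δλ = 2.4263 × 0.0937
Δλ = 0.2273 pm

Initial wavelength:
λ = λ' - Δλ
λ = 87.2273 - 0.2273
λ = 87.0000 pm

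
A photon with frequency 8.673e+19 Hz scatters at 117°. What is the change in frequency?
4.381e+19 Hz (decrease)

Convert frequency to wavelength (c = 299792458 m/s):
λ₀ = c/f₀ = 299792458/8.673e+19 = 3.4566178e-12 m = 3.4566 pm

Calculate Compton shift:
Δλ = λ_C(1 - cos(117°)) = 3.5278 pm

Final wavelength:
λ' = λ₀ + Δλ = 3.4566 + 3.5278 = 6.9844 pm

Final frequency:
f' = c/λ' = 299792458/6.9844498e-12 = 4.2922845e+19 Hz

Frequency shift (decrease):
Δf = f₀ - f' = 8.673e+19 - 4.2922845e+19 = 4.381e+19 Hz

(Intermediate values are shown rounded; full precision is carried through to the final answer.)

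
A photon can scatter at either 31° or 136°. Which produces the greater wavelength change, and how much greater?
136° produces the larger shift by a factor of 12.037

Calculate both shifts using Δλ = λ_C(1 - cos θ):

For θ₁ = 31°:
Δλ₁ = 2.4263 × (1 - cos(31°))
Δλ₁ = 2.4263 × 0.1428
Δλ₁ = 0.3466 pm

For θ₂ = 136°:
Δλ₂ = 2.4263 × (1 - cos(136°))
Δλ₂ = 2.4263 × 1.7193
Δλ₂ = 4.1717 pm

The 136° angle produces the larger shift.
Ratio: 4.1717/0.3466 = 12.037

(Intermediate values are shown rounded; full precision is carried through to the final answer.)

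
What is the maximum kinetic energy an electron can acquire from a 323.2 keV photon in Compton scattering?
180.5052 keV

Maximum energy transfer occurs at θ = 180° (backscattering).

Initial photon: E₀ = 323.2 keV → λ₀ = 3.8361 pm

Maximum Compton shift (at 180°):
Δλ_max = 2λ_C = 2 × 2.4263 = 4.8526 pm

Final wavelength:
λ' = 3.8361 + 4.8526 = 8.6888 pm

Minimum photon energy (maximum energy to electron):
E'_min = hc/λ' = 142.6948 keV

Maximum electron kinetic energy:
K_max = E₀ - E'_min = 323.2000 - 142.6948 = 180.5052 keV

(Intermediate values are shown rounded; full precision is carried through to the final answer.)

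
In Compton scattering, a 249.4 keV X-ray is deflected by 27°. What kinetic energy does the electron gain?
12.5969 keV

By energy conservation: K_e = E_initial - E_final

First find the scattered photon energy:
Initial wavelength: λ = hc/E = 4.9713 pm
Compton shift: Δλ = λ_C(1 - cos(27°)) = 0.2645 pm
Final wavelength: λ' = 4.9713 + 0.2645 = 5.2358 pm
Final photon energy: E' = hc/λ' = 236.8031 keV

Electron kinetic energy:
K_e = E - E' = 249.4000 - 236.8031 = 12.5969 keV

(Intermediate values are shown rounded; full precision is carried through to the final answer.)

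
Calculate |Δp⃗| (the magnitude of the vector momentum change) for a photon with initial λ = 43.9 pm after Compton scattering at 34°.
8.7856e-24 kg·m/s

Photon momentum magnitude is p = h/λ.

Initial momentum:
p₀ = h/λ = 6.6261e-34/4.3900e-11 = 1.5094e-23 kg·m/s

After scattering:
λ' = λ + Δλ = 43.9 + 0.4148 = 44.3148 pm
p' = h/λ' = 6.6261e-34/4.4315e-11 = 1.4952e-23 kg·m/s

Momentum is a vector; the scattered photon's direction makes angle θ = 34° with the incident direction. The magnitude of the vector change Δp⃗ = p⃗₀ − p⃗' is found from the law of cosines:
|Δp⃗|² = p₀² + p'² − 2p₀p'cos θ
|Δp⃗|² = (1.5094e-23)² + (1.4952e-23)² − 2·1.5094e-23·1.4952e-23·cos(34°)
|Δp⃗| = 8.7856e-24 kg·m/s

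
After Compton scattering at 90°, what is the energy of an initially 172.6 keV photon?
129.0207 keV

First convert energy to wavelength:
λ = hc/E, with hc ≈ 1239.842 keV·pm (i.e. 1239.842 eV·nm)

For E = 172.6 keV = 172600 eV:
λ = 1239.842 keV·pm / 172.6 keV
λ = 7.1833 pm

Calculate the Compton shift:
Δλ = λ_C(1 - cos(90°)) = 2.4263 × 1.0000
Δλ = 2.4263 pm

Final wavelength:
λ' = 7.1833 + 2.4263 = 9.6096 pm

Final energy:
E' = hc/λ' = 1239.842 / 9.6096 = 129.0207 keV

(Intermediate values are shown rounded; full precision is carried through to the final answer.)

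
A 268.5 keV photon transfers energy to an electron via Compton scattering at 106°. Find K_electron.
107.7478 keV

By energy conservation: K_e = E_initial - E_final

First find the scattered photon energy:
Initial wavelength: λ = hc/E = 4.6177 pm
Compton shift: Δλ = λ_C(1 - cos(106°)) = 3.0951 pm
Final wavelength: λ' = 4.6177 + 3.0951 = 7.7128 pm
Final photon energy: E' = hc/λ' = 160.7522 keV

Electron kinetic energy:
K_e = E - E' = 268.5000 - 160.7522 = 107.7478 keV

(Intermediate values are shown rounded; full precision is carried through to the final answer.)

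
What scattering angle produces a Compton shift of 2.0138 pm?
80.21°

From the Compton formula Δλ = λ_C(1 - cos θ), we can solve for θ:

cos θ = 1 - Δλ/λ_C

Given:
- Δλ = 2.0138 pm
- λ_C = h/(m_e·c) ≈ 2.42631024 pm

cos θ = 1 - 2.0138/2.42631024
cos θ = 1 - 0.829985
cos θ = 0.170015

θ = arccos(0.170015)
θ = 80.21°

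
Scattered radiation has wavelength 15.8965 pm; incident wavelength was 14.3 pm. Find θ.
70.00°

First find the wavelength shift:
Δλ = λ' - λ = 15.8965 - 14.3 = 1.5965 pm

Using Δλ = λ_C(1 - cos θ), with λ_C = h/(m_e·c) ≈ 2.42631024 pm:
cos θ = 1 - Δλ/λ_C
cos θ = 1 - 1.5965/2.42631024
cos θ = 0.342005

θ = arccos(0.342005)
θ = 70.00°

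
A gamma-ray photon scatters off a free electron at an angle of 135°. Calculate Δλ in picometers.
4.1420 pm

Using the Compton scattering formula:
Δλ = λ_C(1 - cos θ)

where λ_C = h/(m_e·c) ≈ 2.4263 pm is the Compton wavelength of an electron.

For θ = 135°:
cos(135°) = -0.7071
1 - cos(135°) = 1.7071

Δλ = 2.4263 × 1.7071
Δλ = 4.1420 pm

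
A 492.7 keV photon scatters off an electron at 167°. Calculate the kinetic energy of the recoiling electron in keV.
323.0180 keV

By energy conservation: K_e = E_initial - E_final

First find the scattered photon energy:
Initial wavelength: λ = hc/E = 2.5164 pm
Compton shift: Δλ = λ_C(1 - cos(167°)) = 4.7904 pm
Final wavelength: λ' = 2.5164 + 4.7904 = 7.3069 pm
Final photon energy: E' = hc/λ' = 169.6820 keV

Electron kinetic energy:
K_e = E - E' = 492.7000 - 169.6820 = 323.0180 keV

(Intermediate values are shown rounded; full precision is carried through to the final answer.)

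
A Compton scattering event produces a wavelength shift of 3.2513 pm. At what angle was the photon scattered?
109.88°

From the Compton formula Δλ = λ_C(1 - cos θ), we can solve for θ:

cos θ = 1 - Δλ/λ_C

Given:
- Δλ = 3.2513 pm
- λ_C = h/(m_e·c) ≈ 2.42631024 pm

cos θ = 1 - 3.2513/2.42631024
cos θ = 1 - 1.340018
cos θ = -0.340018

θ = arccos(-0.340018)
θ = 109.88°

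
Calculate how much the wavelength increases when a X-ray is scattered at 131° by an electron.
4.0181 pm

Using the Compton scattering formula:
Δλ = λ_C(1 - cos θ)

where λ_C = h/(m_e·c) ≈ 2.4263 pm is the Compton wavelength of an electron.

For θ = 131°:
cos(131°) = -0.6561
1 - cos(131°) = 1.6561

Δλ = 2.4263 × 1.6561
Δλ = 4.0181 pm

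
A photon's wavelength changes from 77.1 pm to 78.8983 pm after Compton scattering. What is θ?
75.00°

First find the wavelength shift:
Δλ = λ' - λ = 78.8983 - 77.1 = 1.7983 pm

Using Δλ = λ_C(1 - cos θ), with λ_C = h/(m_e·c) ≈ 2.42631024 pm:
cos θ = 1 - Δλ/λ_C
cos θ = 1 - 1.7983/2.42631024
cos θ = 0.258833

θ = arccos(0.258833)
θ = 75.00°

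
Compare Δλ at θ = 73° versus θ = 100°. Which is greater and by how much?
100° produces the larger shift by a factor of 1.659

Calculate both shifts using Δλ = λ_C(1 - cos θ):

For θ₁ = 73°:
Δλ₁ = 2.4263 × (1 - cos(73°))
Δλ₁ = 2.4263 × 0.7076
Δλ₁ = 1.7169 pm

For θ₂ = 100°:
Δλ₂ = 2.4263 × (1 - cos(100°))
Δλ₂ = 2.4263 × 1.1736
Δλ₂ = 2.8476 pm

The 100° angle produces the larger shift.
Ratio: 2.8476/1.7169 = 1.659

(Intermediate values are shown rounded; full precision is carried through to the final answer.)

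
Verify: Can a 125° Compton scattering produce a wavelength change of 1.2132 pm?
No, inconsistent

Calculate the expected shift for θ = 125°:

Δλ_expected = λ_C(1 - cos(125°))
Δλ_expected = 2.4263 × (1 - cos(125°))
Δλ_expected = 2.4263 × 1.5736
Δλ_expected = 3.8180 pm

Given shift: 1.2132 pm
Expected shift: 3.8180 pm
Difference: 2.6048 pm

The values do not match. The given shift corresponds to θ ≈ 60.0°, not 125°.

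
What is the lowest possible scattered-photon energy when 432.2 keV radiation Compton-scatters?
160.5743 keV (at θ = 180°)

The scattered photon has minimum energy when its wavelength is maximum, i.e., when the Compton shift Δλ = λ_C(1 − cos θ) is maximum. This occurs at θ = 180° (backscattering), giving Δλ_max = 2λ_C = 4.8526 pm.

Initial wavelength: λ₀ = hc/E₀ = 2.8687 pm
Maximum final wavelength: λ'_max = λ₀ + 2λ_C = 2.8687 + 4.8526 = 7.7213 pm
Minimum final energy: E'_min = hc/λ'_max = 160.5743 keV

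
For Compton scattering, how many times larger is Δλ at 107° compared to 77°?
107° produces the larger shift by a factor of 1.667

Calculate both shifts using Δλ = λ_C(1 - cos θ):

For θ₁ = 77°:
Δλ₁ = 2.4263 × (1 - cos(77°))
Δλ₁ = 2.4263 × 0.7750
Δλ₁ = 1.8805 pm

For θ₂ = 107°:
Δλ₂ = 2.4263 × (1 - cos(107°))
Δλ₂ = 2.4263 × 1.2924
Δλ₂ = 3.1357 pm

The 107° angle produces the larger shift.
Ratio: 3.1357/1.8805 = 1.667

(Intermediate values are shown rounded; full precision is carried through to the final answer.)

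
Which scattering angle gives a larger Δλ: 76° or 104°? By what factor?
104° produces the larger shift by a factor of 1.638

Calculate both shifts using Δλ = λ_C(1 - cos θ):

For θ₁ = 76°:
Δλ₁ = 2.4263 × (1 - cos(76°))
Δλ₁ = 2.4263 × 0.7581
Δλ₁ = 1.8393 pm

For θ₂ = 104°:
Δλ₂ = 2.4263 × (1 - cos(104°))
Δλ₂ = 2.4263 × 1.2419
Δλ₂ = 3.0133 pm

The 104° angle produces the larger shift.
Ratio: 3.0133/1.8393 = 1.638

(Intermediate values are shown rounded; full precision is carried through to the final answer.)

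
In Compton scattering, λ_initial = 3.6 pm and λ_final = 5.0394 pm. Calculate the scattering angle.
66.00°

First find the wavelength shift:
Δλ = λ' - λ = 5.0394 - 3.6 = 1.4394 pm

Using Δλ = λ_C(1 - cos θ), with λ_C = h/(m_e·c) ≈ 2.42631024 pm:
cos θ = 1 - Δλ/λ_C
cos θ = 1 - 1.4394/2.42631024
cos θ = 0.406754

θ = arccos(0.406754)
θ = 66.00°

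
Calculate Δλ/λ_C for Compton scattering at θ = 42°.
0.2569 λ_C

The Compton shift formula is:
Δλ = λ_C(1 - cos θ)

Dividing both sides by λ_C:
Δλ/λ_C = 1 - cos θ

For θ = 42°:
Δλ/λ_C = 1 - cos(42°)
Δλ/λ_C = 1 - 0.7431
Δλ/λ_C = 0.2569

This means the shift is 0.2569 × λ_C = 0.6232 pm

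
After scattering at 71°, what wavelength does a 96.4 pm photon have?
98.0364 pm

Using the Compton scattering formula:
λ' = λ + Δλ = λ + λ_C(1 - cos θ)

Given:
- Initial wavelength λ = 96.4 pm
- Scattering angle θ = 71°
- Compton wavelength λ_C ≈ 2.4263 pm

Calculate the shift:
Δλ = 2.4263 × (1 - cos(71°))
Δλ = 2.4263 × 0.6744
Δλ = 1.6364 pm

Final wavelength:
λ' = 96.4 + 1.6364 = 98.0364 pm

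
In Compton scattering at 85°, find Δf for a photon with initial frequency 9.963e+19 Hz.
4.224e+19 Hz (decrease)

Convert frequency to wavelength (c = 299792458 m/s):
λ₀ = c/f₀ = 299792458/9.963e+19 = 3.0090581e-12 m = 3.0091 pm

Calculate Compton shift:
Δλ = λ_C(1 - cos(85°)) = 2.2148 pm

Final wavelength:
λ' = λ₀ + Δλ = 3.0091 + 2.2148 = 5.2239 pm

Final frequency:
f' = c/λ' = 299792458/5.2239015e-12 = 5.7388613e+19 Hz

Frequency shift (decrease):
Δf = f₀ - f' = 9.963e+19 - 5.7388613e+19 = 4.224e+19 Hz

(Intermediate values are shown rounded; full precision is carried through to the final answer.)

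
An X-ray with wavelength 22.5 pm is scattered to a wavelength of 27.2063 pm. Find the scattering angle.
160.00°

First find the wavelength shift:
Δλ = λ' - λ = 27.2063 - 22.5 = 4.7063 pm

Using Δλ = λ_C(1 - cos θ), with λ_C = h/(m_e·c) ≈ 2.42631024 pm:
cos θ = 1 - Δλ/λ_C
cos θ = 1 - 4.7063/2.42631024
cos θ = -0.939694

θ = arccos(-0.939694)
θ = 160.00°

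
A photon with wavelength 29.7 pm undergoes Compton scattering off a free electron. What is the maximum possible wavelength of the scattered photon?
34.5526 pm (at θ = 180°)

The Compton shift is Δλ = λ_C(1 − cos θ).

Since cos θ ranges from −1 to 1, the factor (1 − cos θ) ranges from 0 to 2; the maximum shift occurs at θ = 180° (backscattering):
Δλ_max = 2λ_C = 2 × 2.4263 pm = 4.8526 pm

Maximum scattered wavelength:
λ'_max = λ₀ + Δλ_max = 29.7 + 4.8526 = 34.5526 pm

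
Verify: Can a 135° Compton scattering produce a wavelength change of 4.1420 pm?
Yes, consistent

Calculate the expected shift for θ = 135°:

Δλ_expected = λ_C(1 - cos(135°))
Δλ_expected = 2.4263 × (1 - cos(135°))
Δλ_expected = 2.4263 × 1.7071
Δλ_expected = 4.1420 pm

Given shift: 4.1420 pm
Expected shift: 4.1420 pm
Difference: 0.0000 pm

The values match. This is consistent with Compton scattering at the stated angle.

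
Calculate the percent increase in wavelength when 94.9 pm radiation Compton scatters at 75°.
1.8950%

Calculate the Compton shift:
Δλ = λ_C(1 - cos(75°))
Δλ = 2.4263 × (1 - cos(75°))
Δλ = 2.4263 × 0.7412
Δλ = 1.7983 pm

Percentage change:
(Δλ/λ₀) × 100 = (1.7983/94.9) × 100
= 1.8950%

(Intermediate values are shown rounded; full precision is carried through to the final answer.)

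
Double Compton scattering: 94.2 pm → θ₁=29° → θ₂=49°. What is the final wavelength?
95.3387 pm

Apply Compton shift twice:

First scattering at θ₁ = 29°:
Δλ₁ = λ_C(1 - cos(29°))
Δλ₁ = 2.4263 × 0.1254
Δλ₁ = 0.3042 pm

After first scattering:
λ₁ = 94.2 + 0.3042 = 94.5042 pm

Second scattering at θ₂ = 49°:
Δλ₂ = λ_C(1 - cos(49°))
Δλ₂ = 2.4263 × 0.3439
Δλ₂ = 0.8345 pm

Final wavelength:
λ₂ = 94.5042 + 0.8345 = 95.3387 pm

Total shift: Δλ_total = 0.3042 + 0.8345 = 1.1387 pm

(Intermediate values are shown rounded; full precision is carried through to the final answer.)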